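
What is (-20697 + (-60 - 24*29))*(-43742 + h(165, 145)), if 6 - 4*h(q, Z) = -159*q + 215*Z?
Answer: 1929718803/2 ≈ 9.6486e+8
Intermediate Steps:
h(q, Z) = 3/2 - 215*Z/4 + 159*q/4 (h(q, Z) = 3/2 - (-159*q + 215*Z)/4 = 3/2 + (-215*Z/4 + 159*q/4) = 3/2 - 215*Z/4 + 159*q/4)
(-20697 + (-60 - 24*29))*(-43742 + h(165, 145)) = (-20697 + (-60 - 24*29))*(-43742 + (3/2 - 215/4*145 + (159/4)*165)) = (-20697 + (-60 - 696))*(-43742 + (3/2 - 31175/4 + 26235/4)) = (-20697 - 756)*(-43742 - 2467/2) = -21453*(-89951/2) = 1929718803/2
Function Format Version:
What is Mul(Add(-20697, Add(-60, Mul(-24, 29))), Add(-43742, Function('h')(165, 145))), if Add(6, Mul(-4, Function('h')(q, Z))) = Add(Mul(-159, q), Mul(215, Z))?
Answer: Rational(1929718803, 2) ≈ 9.6486e+8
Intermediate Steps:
Function('h')(q, Z) = Add(Rational(3, 2), Mul(Rational(-215, 4), Z), Mul(Rational(159, 4), q)) (Function('h')(q, Z) = Add(Rational(3, 2), Mul(Rational(-1, 4), Add(Mul(-159, q), Mul(215, Z)))) = Add(Rational(3, 2), Add(Mul(Rational(-215, 4), Z), Mul(Rational(159, 4), q))) = Add(Rational(3, 2), Mul(Rational(-215, 4), Z), Mul(Rational(159, 4), q)))
Mul(Add(-20697, Add(-60, Mul(-24, 29))), Add(-43742, Function('h')(165, 145))) = Mul(Add(-20697, Add(-60, Mul(-24, 29))), Add(-43742, Add(Rational(3, 2), Mul(Rational(-215, 4), 145), Mul(Rational(159, 4), 165)))) = Mul(Add(-20697, Add(-60, -696)), Add(-43742, Add(Rational(3, 2), Rational(-31175, 4), Rational(26235, 4)))) = Mul(Add(-20697, -756), Add(-43742, Rational(-2467, 2))) = Mul(-21453, Rational(-89951, 2)) = Rational(1929718803, 2)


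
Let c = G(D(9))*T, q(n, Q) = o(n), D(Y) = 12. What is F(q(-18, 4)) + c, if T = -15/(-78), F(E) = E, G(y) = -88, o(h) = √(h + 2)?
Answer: -220/13 + 4*I ≈ -16.923 + 4.0*I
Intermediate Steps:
o(h) = √(2 + h)
q(n, Q) = √(2 + n)
T = 5/26 (T = -15*(-1/78) = 5/26 ≈ 0.19231)
c = -220/13 (c = -88*5/26 = -220/13 ≈ -16.923)
F(q(-18, 4)) + c = √(2 - 18) - 220/13 = √(-16) - 220/13 = 4*I - 220/13 = -220/13 + 4*I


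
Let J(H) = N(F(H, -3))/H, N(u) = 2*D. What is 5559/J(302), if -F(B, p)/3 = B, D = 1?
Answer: 839409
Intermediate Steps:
F(B, p) = -3*B
N(u) = 2 (N(u) = 2*1 = 2)
J(H) = 2/H
5559/J(302) = 5559/((2/302)) = 5559/((2*(1/302))) = 5559/(1/151) = 5559*151 = 839409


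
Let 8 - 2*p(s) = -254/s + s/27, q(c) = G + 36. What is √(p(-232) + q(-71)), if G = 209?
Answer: √275480106/1044 ≈ 15.898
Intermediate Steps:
q(c) = 245 (q(c) = 209 + 36 = 245)
p(s) = 4 + 127/s - s/54 (p(s) = 4 - (-254/s + s/27)/2 = 4 + (127/s - s/54) = 4 + 127/s - s/54)
√(p(-232) + q(-71)) = √((4 + 127/(-232) - 1/54*(-232)) + 245) = √((4 + 127*(-1/232) + 116/27) + 245) = √((4 - 127/232 + 116/27) + 245) = √(48539/6264 + 245) = √(1583219/6264) = √275480106/1044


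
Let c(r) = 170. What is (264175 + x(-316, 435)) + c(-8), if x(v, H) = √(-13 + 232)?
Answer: 264345 + √219 ≈ 2.6436e+5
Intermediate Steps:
x(v, H) = √219
(264175 + x(-316, 435)) + c(-8) = (264175 + √219) + 170 = 264345 + √219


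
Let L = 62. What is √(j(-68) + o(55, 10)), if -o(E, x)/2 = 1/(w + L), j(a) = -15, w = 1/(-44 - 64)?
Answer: I*√673791495/6695 ≈ 3.8771*I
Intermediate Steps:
w = -1/108 (w = 1/(-108) = -1/108 ≈ -0.0092593)
o(E, x) = -216/6695 (o(E, x) = -2/(-1/108 + 62) = -2/6695/108 = -2*108/6695 = -216/6695)
√(j(-68) + o(55, 10)) = √(-15 - 216/6695) = √(-100641/6695) = I*√673791495/6695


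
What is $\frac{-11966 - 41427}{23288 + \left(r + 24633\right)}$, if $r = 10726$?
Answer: $- \frac{53393}{58647} \approx -0.91041$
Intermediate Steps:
$\frac{-11966 - 41427}{23288 + \left(r + 24633\right)} = \frac{-11966 - 41427}{23288 + \left(10726 + 24633\right)} = - \frac{53393}{23288 + 35359} = - \frac{53393}{58647}$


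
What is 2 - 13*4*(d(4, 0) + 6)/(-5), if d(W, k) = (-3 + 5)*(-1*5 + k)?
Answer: -198/5 ≈ -39.600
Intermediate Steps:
d(W, k) = -10 + 2*k (d(W, k) = 2*(-5 + k) = -10 + 2*k)
2 - 13*4*(d(4, 0) + 6)/(-5) = 2 - 13*4*((-10 + 2*0) + 6)/(-5) = 2 - 13*4*((-10 + 0) + 6)*(-1)/5 = 2 - 13*4*(-10 + 6)*(-1)/5 = 2 - 13*4*(-4)*(-1)/5 = 2 - (-208)*(-1)/5 = 2 - 13*16/5 = 2 - 208/5 = -198/5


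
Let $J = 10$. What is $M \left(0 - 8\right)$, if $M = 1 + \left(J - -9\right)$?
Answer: $-160$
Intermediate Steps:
$M = 20$ ($M = 1 + \left(10 - -9\right) = 1 + \left(10 + 9\right) = 1 + 19 = 20$)
$M \left(0 - 8\right) = 20 \left(0 - 8\right) = 20 \left(-8\right) = -160$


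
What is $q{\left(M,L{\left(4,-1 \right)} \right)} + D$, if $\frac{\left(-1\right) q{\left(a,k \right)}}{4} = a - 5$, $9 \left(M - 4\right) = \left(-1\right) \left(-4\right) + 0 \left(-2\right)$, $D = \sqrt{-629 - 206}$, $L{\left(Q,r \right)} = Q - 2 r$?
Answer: $\frac{20}{9} + i \sqrt{835} \approx 2.2222 + 28.896 i$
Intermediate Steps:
$D = i \sqrt{835}$ ($D = \sqrt{-835} = i \sqrt{835} \approx 28.896 i$)
$M = \frac{40}{9}$ ($M = 4 + \frac{\left(-1\right) \left(-4\right) + 0 \left(-2\right)}{9} = 4 + \frac{4 + 0}{9} = 4 + \frac{1}{9} \cdot 4 = 4 + \frac{4}{9} = \frac{40}{9} \approx 4.4444$)
$q{\left(a,k \right)} = 20 - 4 a$ ($q{\left(a,k \right)} = - 4 \left(a - 5\right) = - 4 \left(-5 + a\right) = 20 - 4 a$)
$q{\left(M,L{\left(4,-1 \right)} \right)} + D = \left(20 - \frac{160}{9}\right) + i \sqrt{835} = \frac{20}{9} + i \sqrt{835}$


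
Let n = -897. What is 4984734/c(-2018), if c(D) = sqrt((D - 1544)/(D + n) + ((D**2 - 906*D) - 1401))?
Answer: 1661578*sqrt(50127103517205)/5732087309 ≈ 2052.3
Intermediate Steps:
c(D) = sqrt(-1401 + D**2 - 906*D + (-1544 + D)/(-897 + D)) (c(D) = sqrt((D - 1544)/(D - 897) + ((D**2 - 906*D) - 1401)) = sqrt((-1544 + D)/(-897 + D) + (-1401 + D**2 - 906*D)) = sqrt(-1401 + D**2 - 906*D + (-1544 + D)/(-897 + D)))
4984734/c(-2018) = 4984734/(sqrt((1255153 + (-2018)**3 - 1803*(-2018)**2 + 811282*(-2018))/(-897 - 2018))) = 4984734/(sqrt((1255153 - 8217949832 - 1803*4072324 - 1637167076)/(-2915))) = 4984734/(sqrt(-(1255153 - 8217949832 - 7342400172 - 1637167076)/2915)) = 4984734/(sqrt(-1/2915*(-17196261927))) = 4984734/(sqrt(17196261927/2915)) = 4984734/((sqrt(50127103517205)/2915)) = 4984734*(sqrt(50127103517205)/17196261927) = 1661578*sqrt(50127103517205)/5732087309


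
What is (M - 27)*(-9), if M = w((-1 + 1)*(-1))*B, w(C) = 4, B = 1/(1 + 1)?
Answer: 225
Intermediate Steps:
B = 1/2 ≈ 0.50000
M = 2 (M = 4*(1/2) = 2)
(M - 27)*(-9) = (2 - 27)*(-9) = -25*(-9) = 225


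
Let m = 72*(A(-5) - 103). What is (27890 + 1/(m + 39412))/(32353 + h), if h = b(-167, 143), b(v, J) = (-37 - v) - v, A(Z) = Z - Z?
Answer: 892368441/1044669400 ≈ 0.85421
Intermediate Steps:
A(Z) = 0
b(v, J) = -37 - 2*v
h = 297 (h = -37 - 2*(-167) = -37 + 334 = 297)
m = -7416 (m = 72*(0 - 103) = 72*(-103) = -7416)
(27890 + 1/(m + 39412))/(32353 + h) = (27890 + 1/(-7416 + 39412))/(32353 + 297) = (27890 + 1/31996)/32650 = (27890 + 1/31996)*(1/32650) = (892368441/31996)*(1/32650) = 892368441/1044669400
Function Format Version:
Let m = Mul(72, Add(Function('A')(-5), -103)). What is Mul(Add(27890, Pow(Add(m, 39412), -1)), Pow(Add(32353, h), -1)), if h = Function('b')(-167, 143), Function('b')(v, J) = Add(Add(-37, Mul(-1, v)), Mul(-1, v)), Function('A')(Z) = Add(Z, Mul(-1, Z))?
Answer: Rational(892368441, 1044669400) ≈ 0.85421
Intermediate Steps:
Function('A')(Z) = 0
Function('b')(v, J) = Add(-37, Mul(-2, v))
h = 297 (h = Add(-37, Mul(-2, -167)) = Add(-37, 334) = 297)
m = -7416 (m = Mul(72, Add(0, -103)) = Mul(72, -103) = -7416)
Mul(Add(27890, Pow(Add(m, 39412), -1)), Pow(Add(32353, h), -1)) = Mul(Add(27890, Pow(Add(-7416, 39412), -1)), Pow(Add(32353, 297), -1)) = Mul(Add(27890, Pow(31996, -1)), Pow(32650, -1)) = Mul(Add(27890, Rational(1, 31996)), Rational(1, 32650)) = Mul(Rational(892368441, 31996), Rational(1, 32650)) = Rational(892368441, 1044669400)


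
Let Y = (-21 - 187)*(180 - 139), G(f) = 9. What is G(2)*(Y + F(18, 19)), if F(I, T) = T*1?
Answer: -76581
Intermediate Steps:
F(I, T) = T
Y = -8528 (Y = -208*41 = -8528)
G(2)*(Y + F(18, 19)) = 9*(-8528 + 19) = 9*(-8509) = -76581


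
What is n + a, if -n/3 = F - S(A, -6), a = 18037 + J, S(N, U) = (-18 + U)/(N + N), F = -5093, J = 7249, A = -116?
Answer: 1176394/29 ≈ 40565.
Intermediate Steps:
S(N, U) = (-18 + U)/(2*N) (S(N, U) = (-18 + U)/((2*N)) = (-18 + U)*(1/(2*N)) = (-18 + U)/(2*N))
a = 25286 (a = 18037 + 7249 = 25286)
n = 443100/29 (n = -3*(-5093 - (-18 - 6)/(2*(-116))) = -3*(-5093 - (-1)*(-24)/(2*116)) = -3*(-5093 - 1*3/29) = -3*(-5093 - 3/29) = -3*(-147700/29) = 443100/29 ≈ 15279.)
n + a = 443100/29 + 25286 = 1176394/29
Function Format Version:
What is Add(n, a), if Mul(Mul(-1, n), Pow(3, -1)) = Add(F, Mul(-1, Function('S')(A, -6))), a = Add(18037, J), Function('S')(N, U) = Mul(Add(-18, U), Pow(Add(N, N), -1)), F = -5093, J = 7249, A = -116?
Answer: Rational(1176394, 29) ≈ 40565.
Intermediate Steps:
Function('S')(N, U) = Mul(Rational(1, 2), Pow(N, -1), Add(-18, U)) (Function('S')(N, U) = Mul(Add(-18, U), Pow(Mul(2, N), -1)) = Mul(Add(-18, U), Mul(Rational(1, 2), Pow(N, -1))) = Mul(Rational(1, 2), Pow(N, -1), Add(-18, U)))
a = 25286 (a = Add(18037, 7249) = 25286)
n = Rational(443100, 29) (n = Mul(-3, Add(-5093, Mul(-1, Mul(Rational(1, 2), Pow(-116, -1), Add(-18, -6))))) = Mul(-3, Add(-5093, Mul(-1, Mul(Rational(1, 2), Rational(-1, 116), -24)))) = Mul(-3, Add(-5093, Mul(-1, Rational(3, 29)))) = Mul(-3, Add(-5093, Rational(-3, 29))) = Mul(-3, Rational(-147700, 29)) = Rational(443100, 29) ≈ 15279.)
Add(n, a) = Add(Rational(443100, 29), 25286) = Rational(1176394, 29)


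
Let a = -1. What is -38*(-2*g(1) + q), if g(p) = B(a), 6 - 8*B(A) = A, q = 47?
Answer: -3439/2 ≈ -1719.5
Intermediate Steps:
B(A) = ¾ - A/8
g(p) = 7/8 (g(p) = ¾ - ⅛*(-1) = ¾ + ⅛ = 7/8)
-38*(-2*g(1) + q) = -38*(-2*7/8 + 47) = -38*(-7/4 + 47) = -38*181/4 = -3439/2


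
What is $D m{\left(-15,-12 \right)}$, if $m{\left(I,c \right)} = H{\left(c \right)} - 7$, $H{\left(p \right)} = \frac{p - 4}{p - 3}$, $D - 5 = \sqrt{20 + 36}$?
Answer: $- \frac{89}{3} - \frac{178 \sqrt{14}}{15} \approx -74.068$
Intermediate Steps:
$D = 5 + 2 \sqrt{14}$ ($D = 5 + \sqrt{20 + 36} = 5 + \sqrt{56} = 5 + 2 \sqrt{14} \approx 12.483$)
$H{\left(p \right)} = \frac{-4 + p}{-3 + p}$
$m{\left(I,c \right)} = -7 + \frac{-4 + c}{-3 + c}$ ($m{\left(I,c \right)} = \frac{-4 + c}{-3 + c} - 7 = -7 + \frac{-4 + c}{-3 + c}$)
$D m{\left(-15,-12 \right)} = \left(5 + 2 \sqrt{14}\right) \frac{17 - -72}{-3 - 12} = \left(5 + 2 \sqrt{14}\right) \frac{17 + 72}{-15} = \left(5 + 2 \sqrt{14}\right) \left(\left(- \frac{1}{15}\right) 89\right) = \left(5 + 2 \sqrt{14}\right) \left(- \frac{89}{15}\right) = - \frac{89}{3} - \frac{178 \sqrt{14}}{15}$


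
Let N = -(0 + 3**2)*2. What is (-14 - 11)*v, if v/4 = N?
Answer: 1800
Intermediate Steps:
N = -18 (N = -(0 + 9)*2 = -9*2 = -1*18 = -18)
v = -72 (v = 4*(-18) = -72)
(-14 - 11)*v = (-14 - 11)*(-72) = -25*(-72) = 1800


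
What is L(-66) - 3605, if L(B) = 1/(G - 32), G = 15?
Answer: -61286/17 ≈ -3605.1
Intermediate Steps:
L(B) = -1/17 (L(B) = 1/(15 - 32) = 1/(-17) = -1/17)
L(-66) - 3605 = -1/17 - 3605 = -61286/17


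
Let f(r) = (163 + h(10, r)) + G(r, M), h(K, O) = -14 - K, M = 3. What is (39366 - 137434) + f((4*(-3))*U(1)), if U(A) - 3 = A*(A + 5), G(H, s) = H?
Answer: -98037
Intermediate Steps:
U(A) = 3 + A*(5 + A) (U(A) = 3 + A*(A + 5) = 3 + A*(5 + A))
f(r) = 139 + r (f(r) = (163 + (-14 - 1*10)) + r = (163 + (-14 - 10)) + r = (163 - 24) + r = 139 + r)
(39366 - 137434) + f((4*(-3))*U(1)) = (39366 - 137434) + (139 + (4*(-3))*(3 + 1**2 + 5*1)) = -98068 + (139 - 12*(3 + 1 + 5)) = -98068 + (139 - 12*9) = -98068 + (139 - 108) = -98068 + 31 = -98037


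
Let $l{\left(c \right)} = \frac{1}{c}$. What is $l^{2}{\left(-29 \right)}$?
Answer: $\frac{1}{841} \approx 0.0011891$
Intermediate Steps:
$l^{2}{\left(-29 \right)} = \left(\frac{1}{-29}\right)^{2} = \left(- \frac{1}{29}\right)^{2} = \frac{1}{841}$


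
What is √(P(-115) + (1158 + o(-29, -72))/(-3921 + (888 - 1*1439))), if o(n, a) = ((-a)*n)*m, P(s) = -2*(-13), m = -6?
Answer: √28672787/1118 ≈ 4.7895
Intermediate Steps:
P(s) = 26
o(n, a) = 6*a*n (o(n, a) = ((-a)*n)*(-6) = -a*n*(-6) = 6*a*n)
√(P(-115) + (1158 + o(-29, -72))/(-3921 + (888 - 1*1439))) = √(26 + (1158 + 6*(-72)*(-29))/(-3921 + (888 - 1*1439))) = √(26 + (1158 + 12528)/(-3921 + (888 - 1439))) = √(26 + 13686/(-3921 - 551)) = √(26 + 13686/(-4472)) = √(26 + 13686*(-1/4472)) = √(26 - 6843/2236) = √(51293/2236) = √28672787/1118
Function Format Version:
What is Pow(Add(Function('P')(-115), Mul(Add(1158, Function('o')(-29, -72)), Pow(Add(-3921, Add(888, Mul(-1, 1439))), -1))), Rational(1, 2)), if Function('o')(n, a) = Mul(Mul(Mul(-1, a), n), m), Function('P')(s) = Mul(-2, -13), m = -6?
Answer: Mul(Rational(1, 1118), Pow(28672787, Rational(1, 2))) ≈ 4.7895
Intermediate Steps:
Function('P')(s) = 26
Function('o')(n, a) = Mul(6, a, n) (Function('o')(n, a) = Mul(Mul(Mul(-1, a), n), -6) = Mul(Mul(-1, a, n), -6) = Mul(6, a, n))
Pow(Add(Function('P')(-115), Mul(Add(1158, Function('o')(-29, -72)), Pow(Add(-3921, Add(888, Mul(-1, 1439))), -1))), Rational(1, 2)) = Pow(Add(26, Mul(Add(1158, Mul(6, -72, -29)), Pow(Add(-3921, Add(888, Mul(-1, 1439))), -1))), Rational(1, 2)) = Pow(Add(26, Mul(Add(1158, 12528), Pow(Add(-3921, Add(888, -1439)), -1))), Rational(1, 2)) = Pow(Add(26, Mul(13686, Pow(Add(-3921, -551), -1))), Rational(1, 2)) = Pow(Add(26, Mul(13686, Pow(-4472, -1))), Rational(1, 2)) = Pow(Add(26, Mul(13686, Rational(-1, 4472))), Rational(1, 2)) = Pow(Add(26, Rational(-6843, 2236)), Rational(1, 2)) = Pow(Rational(51293, 2236), Rational(1, 2)) = Mul(Rational(1, 1118), Pow(28672787, Rational(1, 2)))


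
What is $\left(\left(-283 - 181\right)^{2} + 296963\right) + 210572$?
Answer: $722831$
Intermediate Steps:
$\left(\left(-283 - 181\right)^{2} + 296963\right) + 210572 = \left(\left(-464\right)^{2} + 296963\right) + 210572 = \left(215296 + 296963\right) + 210572 = 512259 + 210572 = 722831$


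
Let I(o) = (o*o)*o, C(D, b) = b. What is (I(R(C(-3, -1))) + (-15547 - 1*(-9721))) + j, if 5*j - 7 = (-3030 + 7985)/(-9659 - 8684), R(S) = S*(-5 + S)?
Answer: -514397704/91715 ≈ -5608.7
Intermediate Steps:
j = 123446/91715 (j = 7/5 + ((-3030 + 7985)/(-9659 - 8684))/5 = 7/5 + (4955/(-18343))/5 = 7/5 + (4955*(-1/18343))/5 = 7/5 + (⅕)*(-4955/18343) = 7/5 - 991/18343 = 123446/91715 ≈ 1.3460)
I(o) = o³ (I(o) = o²*o = o³)
(I(R(C(-3, -1))) + (-15547 - 1*(-9721))) + j = ((-(-5 - 1))³ + (-15547 - 1*(-9721))) + 123446/91715 = ((-1*(-6))³ + (-15547 + 9721)) + 123446/91715 = (6³ - 5826) + 123446/91715 = (216 - 5826) + 123446/91715 = -5610 + 123446/91715 = -514397704/91715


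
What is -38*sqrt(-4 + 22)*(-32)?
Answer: 3648*sqrt(2) ≈ 5159.1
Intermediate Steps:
-38*sqrt(-4 + 22)*(-32) = -114*sqrt(2)*(-32) = 3648*sqrt(2)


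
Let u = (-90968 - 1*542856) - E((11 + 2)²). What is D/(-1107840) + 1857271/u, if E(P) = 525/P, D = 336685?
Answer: -76758420419029/23733650932608 ≈ -3.2342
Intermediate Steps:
u = -107116781/169 (u = (-90968 - 1*542856) - 525/((11 + 2)²) = (-90968 - 542856) - 525/(13²) = -633824 - 525/169 = -107116781/169 ≈ -6.3383e+5)
D/(-1107840) + 1857271/u = 336685/(-1107840) + 1857271/(-107116781/169) = 336685*(-1/1107840) + 1857271*(-169/107116781) = -67337/221568 - 313878799/107116781 = -76758420419029/23733650932608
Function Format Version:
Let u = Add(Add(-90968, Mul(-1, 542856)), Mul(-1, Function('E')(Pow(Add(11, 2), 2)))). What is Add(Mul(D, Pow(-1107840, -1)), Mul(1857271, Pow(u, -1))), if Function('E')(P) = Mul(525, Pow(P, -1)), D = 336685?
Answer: Rational(-76758420419029, 23733650932608) ≈ -3.2342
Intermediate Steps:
u = Rational(-107116781, 169) (u = Add(Add(-90968, Mul(-1, 542856)), Mul(-1, Mul(525, Pow(Pow(Add(11, 2), 2), -1)))) = Add(Add(-90968, -542856), Mul(-1, Mul(525, Pow(Pow(13, 2), -1)))) = Add(-633824, Mul(-1, Mul(525, Pow(169, -1)))) = Add(-633824, Mul(-1, Mul(525, Rational(1, 169)))) = Add(-633824, Mul(-1, Rational(525, 169))) = Add(-633824, Rational(-525, 169)) = Rational(-107116781, 169) ≈ -6.3383e+5)
Add(Mul(D, Pow(-1107840, -1)), Mul(1857271, Pow(u, -1))) = Add(Mul(336685, Pow(-1107840, -1)), Mul(1857271, Pow(Rational(-107116781, 169), -1))) = Add(Mul(336685, Rational(-1, 1107840)), Mul(1857271, Rational(-169, 107116781))) = Add(Rational(-67337, 221568), Rational(-313878799, 107116781)) = Rational(-76758420419029, 23733650932608)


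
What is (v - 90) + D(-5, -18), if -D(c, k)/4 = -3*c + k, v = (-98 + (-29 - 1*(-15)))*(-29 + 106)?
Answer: -8702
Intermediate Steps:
v = -8624 (v = (-98 + (-29 + 15))*77 = (-98 - 14)*77 = -112*77 = -8624)
D(c, k) = -4*k + 12*c (D(c, k) = -4*(-3*c + k) = -4*(k - 3*c) = -4*k + 12*c)
(v - 90) + D(-5, -18) = (-8624 - 90) + (-4*(-18) + 12*(-5)) = -8714 + (72 - 60) = -8714 + 12 = -8702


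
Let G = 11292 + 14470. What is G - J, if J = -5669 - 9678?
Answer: 41109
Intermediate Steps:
G = 25762
J = -15347
G - J = 25762 - 1*(-15347) = 25762 + 15347 = 41109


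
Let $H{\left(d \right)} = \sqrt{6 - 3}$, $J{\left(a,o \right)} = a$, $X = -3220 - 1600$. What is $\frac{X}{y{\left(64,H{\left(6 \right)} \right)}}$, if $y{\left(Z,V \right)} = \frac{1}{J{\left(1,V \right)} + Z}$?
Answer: $-313300$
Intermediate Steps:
$X = -4820$ ($X = -3220 - 1600 = -4820$)
$H{\left(d \right)} = \sqrt{3}$
$y{\left(Z,V \right)} = \frac{1}{1 + Z}$
$\frac{X}{y{\left(64,H{\left(6 \right)} \right)}} = - \frac{4820}{\frac{1}{1 + 64}} = - \frac{4820}{\frac{1}{65}} = - 4820 \frac{1}{\frac{1}{65}} = \left(-4820\right) 65 = -313300$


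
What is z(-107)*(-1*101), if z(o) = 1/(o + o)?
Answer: 101/214 ≈ 0.47196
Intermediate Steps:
z(o) = 1/(2*o)
z(-107)*(-1*101) = ((1/2)/(-107))*(-1*101) = ((1/2)*(-1/107))*(-101) = -1/214*(-101) = 101/214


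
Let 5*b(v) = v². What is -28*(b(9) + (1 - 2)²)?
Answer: -2408/5 ≈ -481.60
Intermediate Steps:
b(v) = v²/5
-28*(b(9) + (1 - 2)²) = -28*((⅕)*9² + (1 - 2)²) = -28*((⅕)*81 + (-1)²) = -28*(81/5 + 1) = -28*86/5 = -2408/5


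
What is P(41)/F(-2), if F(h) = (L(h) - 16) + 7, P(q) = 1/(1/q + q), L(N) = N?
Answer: -41/18502 ≈ -0.0022160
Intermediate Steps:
P(q) = 1/(q + 1/q)
F(h) = -9 + h (F(h) = (h - 16) + 7 = (-16 + h) + 7 = -9 + h)
P(41)/F(-2) = (41/(1 + 41²))/(-9 - 2) = (41/(1 + 1681))/(-11) = (41/1682)*(-1/11) = -41/18502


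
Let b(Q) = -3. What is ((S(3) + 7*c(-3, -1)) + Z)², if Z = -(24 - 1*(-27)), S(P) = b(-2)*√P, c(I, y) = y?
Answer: 3391 + 348*√3 ≈ 3993.8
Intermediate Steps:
S(P) = -3*√P
Z = -51 (Z = -(24 + 27) = -1*51 = -51)
((S(3) + 7*c(-3, -1)) + Z)² = ((-3*√3 + 7*(-1)) - 51)² = ((-3*√3 - 7) - 51)² = ((-7 - 3*√3) - 51)² = (-58 - 3*√3)²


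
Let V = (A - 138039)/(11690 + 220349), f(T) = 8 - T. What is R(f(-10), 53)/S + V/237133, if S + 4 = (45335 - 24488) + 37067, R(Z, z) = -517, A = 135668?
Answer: -28447599169289/3186445873469170 ≈ -0.0089277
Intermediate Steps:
S = 57910 (S = -4 + ((45335 - 24488) + 37067) = -4 + (20847 + 37067) = -4 + 57914 = 57910)
V = -2371/232039 (V = (135668 - 138039)/(11690 + 220349) = -2371/232039 ≈ -0.010218)
R(f(-10), 53)/S + V/237133 = -517/57910 - 2371/232039/237133 = -517*1/57910 - 2371/232039*1/237133 = -517/57910 - 2371/55024104187 = -28447599169289/3186445873469170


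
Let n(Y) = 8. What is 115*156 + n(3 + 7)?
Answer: 17948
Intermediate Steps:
115*156 + n(3 + 7) = 115*156 + 8 = 17940 + 8 = 17948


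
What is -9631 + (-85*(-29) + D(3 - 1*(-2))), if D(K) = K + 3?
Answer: -7158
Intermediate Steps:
D(K) = 3 + K
-9631 + (-85*(-29) + D(3 - 1*(-2))) = -9631 + (-85*(-29) + (3 + (3 - 1*(-2)))) = -9631 + (2465 + (3 + (3 + 2))) = -9631 + (2465 + (3 + 5)) = -9631 + (2465 + 8) = -9631 + 2473 = -7158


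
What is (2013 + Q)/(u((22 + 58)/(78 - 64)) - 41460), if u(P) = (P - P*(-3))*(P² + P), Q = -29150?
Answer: 9307991/13919980 ≈ 0.66868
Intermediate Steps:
u(P) = 4*P*(P + P²) (u(P) = (P + 3*P)*(P + P²) = (4*P)*(P + P²) = 4*P*(P + P²))
(2013 + Q)/(u((22 + 58)/(78 - 64)) - 41460) = (2013 - 29150)/(4*((22 + 58)/(78 - 64))²*(1 + (22 + 58)/(78 - 64)) - 41460) = -27137/(4*(80/14)²*(1 + 80/14) - 41460) = -27137/(4*(80*(1/14))²*(1 + 80*(1/14)) - 41460) = -27137/(4*(40/7)²*(1 + 40/7) - 41460) = -27137/(4*(1600/49)*(47/7) - 41460) = -27137/(300800/343 - 41460) = -27137/(-13919980/343) = -27137*(-343/13919980) = 9307991/13919980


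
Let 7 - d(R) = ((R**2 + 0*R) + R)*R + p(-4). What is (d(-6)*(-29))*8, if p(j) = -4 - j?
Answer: -43384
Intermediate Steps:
d(R) = 7 - R*(R + R**2) (d(R) = 7 - (((R**2 + 0*R) + R)*R + (-4 - 1*(-4))) = 7 - (((R**2 + 0) + R)*R + (-4 + 4)) = 7 - ((R**2 + R)*R + 0) = 7 - ((R + R**2)*R + 0) = 7 - (R*(R + R**2) + 0) = 7 - R*(R + R**2))
(d(-6)*(-29))*8 = ((7 - 1*(-6)**2 - 1*(-6)**3)*(-29))*8 = ((7 - 1*36 - 1*(-216))*(-29))*8 = ((7 - 36 + 216)*(-29))*8 = (187*(-29))*8 = -5423*8 = -43384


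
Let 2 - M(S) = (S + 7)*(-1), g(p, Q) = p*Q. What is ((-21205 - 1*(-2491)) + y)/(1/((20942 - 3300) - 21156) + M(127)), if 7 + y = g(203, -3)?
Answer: -67925620/477903 ≈ -142.13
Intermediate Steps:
g(p, Q) = Q*p
y = -616 (y = -7 - 3*203 = -7 - 609 = -616)
M(S) = 9 + S (M(S) = 2 - (S + 7)*(-1) = 2 - (7 + S)*(-1) = 2 - (-7 - S) = 2 + (7 + S) = 9 + S)
((-21205 - 1*(-2491)) + y)/(1/((20942 - 3300) - 21156) + M(127)) = ((-21205 - 1*(-2491)) - 616)/(1/((20942 - 3300) - 21156) + (9 + 127)) = ((-21205 + 2491) - 616)/(1/(17642 - 21156) + 136) = (-18714 - 616)/(1/(-3514) + 136) = -19330/(-1/3514 + 136) = -19330/477903/3514 = -19330*3514/477903 = -67925620/477903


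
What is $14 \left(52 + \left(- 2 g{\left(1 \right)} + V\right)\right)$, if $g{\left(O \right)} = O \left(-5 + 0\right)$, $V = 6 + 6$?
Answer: $1036$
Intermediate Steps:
$V = 12$
$g{\left(O \right)} = - 5 O$ ($g{\left(O \right)} = O \left(-5\right) = - 5 O$)
$14 \left(52 + \left(- 2 g{\left(1 \right)} + V\right)\right) = 14 \left(52 + \left(- 2 \left(\left(-5\right) 1\right) + 12\right)\right) = 14 \left(52 + \left(\left(-2\right) \left(-5\right) + 12\right)\right) = 14 \left(52 + \left(10 + 12\right)\right) = 14 \left(52 + 22\right) = 14 \cdot 74 = 1036$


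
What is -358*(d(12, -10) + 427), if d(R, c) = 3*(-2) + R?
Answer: -155014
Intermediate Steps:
d(R, c) = -6 + R
-358*(d(12, -10) + 427) = -358*((-6 + 12) + 427) = -358*(6 + 427) = -358*433 = -155014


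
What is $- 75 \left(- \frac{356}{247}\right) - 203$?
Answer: $- \frac{23441}{247} \approx -94.903$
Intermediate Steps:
$- 75 \left(- \frac{356}{247}\right) - 203 = - 75 \left(\left(-356\right) \frac{1}{247}\right) - 203 = \left(-75\right) \left(- \frac{356}{247}\right) - 203 = \frac{26700}{247} - 203 = - \frac{23441}{247}$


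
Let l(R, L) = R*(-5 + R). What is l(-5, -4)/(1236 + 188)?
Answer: 25/712 ≈ 0.035112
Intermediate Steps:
l(-5, -4)/(1236 + 188) = (-5*(-5 - 5))/(1236 + 188) = (-5*(-10))/1424 = (1/1424)*50 = 25/712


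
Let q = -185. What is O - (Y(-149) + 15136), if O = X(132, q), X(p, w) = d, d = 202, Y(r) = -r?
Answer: -15083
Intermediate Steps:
X(p, w) = 202
O = 202
O - (Y(-149) + 15136) = 202 - (-1*(-149) + 15136) = 202 - (149 + 15136) = 202 - 1*15285 = 202 - 15285 = -15083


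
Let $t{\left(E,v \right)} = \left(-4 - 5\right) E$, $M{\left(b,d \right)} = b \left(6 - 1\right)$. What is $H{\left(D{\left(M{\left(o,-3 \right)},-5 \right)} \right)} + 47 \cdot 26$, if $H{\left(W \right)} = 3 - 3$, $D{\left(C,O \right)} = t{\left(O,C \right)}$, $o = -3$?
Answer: $1222$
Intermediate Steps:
$M{\left(b,d \right)} = 5 b$ ($M{\left(b,d \right)} = b 5 = 5 b$)
$t{\left(E,v \right)} = - 9 E$
$D{\left(C,O \right)} = - 9 O$
$H{\left(W \right)} = 0$
$H{\left(D{\left(M{\left(o,-3 \right)},-5 \right)} \right)} + 47 \cdot 26 = 0 + 47 \cdot 26 = 0 + 1222 = 1222$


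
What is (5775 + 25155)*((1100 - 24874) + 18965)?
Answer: -148742370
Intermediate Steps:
(5775 + 25155)*((1100 - 24874) + 18965) = 30930*(-23774 + 18965) = 30930*(-4809) = -148742370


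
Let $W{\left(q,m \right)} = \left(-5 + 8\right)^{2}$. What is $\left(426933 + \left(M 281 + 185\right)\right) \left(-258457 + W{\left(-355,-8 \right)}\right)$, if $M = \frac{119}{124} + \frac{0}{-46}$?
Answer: $- \frac{3424182139452}{31} \approx -1.1046 \cdot 10^{11}$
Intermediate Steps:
$W{\left(q,m \right)} = 9$ ($W{\left(q,m \right)} = 3^{2} = 9$)
$M = \frac{119}{124}$ ($M = 119 \cdot \frac{1}{124} + 0 \left(- \frac{1}{46}\right) = \frac{119}{124} + 0 = \frac{119}{124} \approx 0.95968$)
$\left(426933 + \left(M 281 + 185\right)\right) \left(-258457 + W{\left(-355,-8 \right)}\right) = \left(426933 + \left(\frac{119}{124} \cdot 281 + 185\right)\right) \left(-258457 + 9\right) = \left(426933 + \left(\frac{33439}{124} + 185\right)\right) \left(-258448\right) = \left(426933 + \frac{56379}{124}\right) \left(-258448\right) = \frac{52996071}{124} \left(-258448\right) = - \frac{3424182139452}{31}$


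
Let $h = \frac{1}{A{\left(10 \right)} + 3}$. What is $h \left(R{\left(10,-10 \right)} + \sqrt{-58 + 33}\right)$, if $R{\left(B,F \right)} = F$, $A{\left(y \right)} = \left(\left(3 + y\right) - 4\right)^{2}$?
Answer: $- \frac{5}{42} + \frac{5 i}{84} \approx -0.11905 + 0.059524 i$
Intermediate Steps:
$A{\left(y \right)} = \left(-1 + y\right)^{2}$
$h = \frac{1}{84}$ ($h = \frac{1}{\left(-1 + 10\right)^{2} + 3} = \frac{1}{9^{2} + 3} = \frac{1}{81 + 3} = \frac{1}{84} \approx 0.011905$)
$h \left(R{\left(10,-10 \right)} + \sqrt{-58 + 33}\right) = \frac{-10 + \sqrt{-58 + 33}}{84} = \frac{-10 + \sqrt{-25}}{84} = \frac{-10 + 5 i}{84} = - \frac{5}{42} + \frac{5 i}{84}$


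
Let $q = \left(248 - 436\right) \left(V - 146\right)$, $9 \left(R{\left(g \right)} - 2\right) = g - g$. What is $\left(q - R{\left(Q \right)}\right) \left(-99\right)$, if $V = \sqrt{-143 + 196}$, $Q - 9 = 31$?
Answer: $-2717154 + 18612 \sqrt{53} \approx -2.5817 \cdot 10^{6}$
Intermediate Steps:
$Q = 40$ ($Q = 9 + 31 = 40$)
$V = \sqrt{53} \approx 7.2801$
$R{\left(g \right)} = 2$ ($R{\left(g \right)} = 2 + \frac{g - g}{9} = 2 + \frac{1}{9} \cdot 0 = 2 + 0 = 2$)
$q = 27448 - 188 \sqrt{53}$ ($q = \left(248 - 436\right) \left(\sqrt{53} - 146\right) = - 188 \left(-146 + \sqrt{53}\right) = 27448 - 188 \sqrt{53} \approx 26079.0$)
$\left(q - R{\left(Q \right)}\right) \left(-99\right) = \left(\left(27448 - 188 \sqrt{53}\right) - 2\right) \left(-99\right) = \left(27446 - 188 \sqrt{53}\right) \left(-99\right) = -2717154 + 18612 \sqrt{53}$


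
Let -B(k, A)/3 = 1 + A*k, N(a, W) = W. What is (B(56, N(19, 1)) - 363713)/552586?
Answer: -181942/276293 ≈ -0.65851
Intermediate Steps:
B(k, A) = -3 - 3*A*k (B(k, A) = -3*(1 + A*k) = -3 - 3*A*k)
(B(56, N(19, 1)) - 363713)/552586 = ((-3 - 3*1*56) - 363713)/552586 = ((-3 - 168) - 363713)*(1/552586) = (-171 - 363713)*(1/552586) = -363884*1/552586 = -181942/276293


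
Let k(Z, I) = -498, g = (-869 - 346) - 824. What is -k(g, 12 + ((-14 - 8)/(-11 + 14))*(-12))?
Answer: 498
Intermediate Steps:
g = -2039 (g = -1215 - 824 = -2039)
-k(g, 12 + ((-14 - 8)/(-11 + 14))*(-12)) = -1*(-498) = 498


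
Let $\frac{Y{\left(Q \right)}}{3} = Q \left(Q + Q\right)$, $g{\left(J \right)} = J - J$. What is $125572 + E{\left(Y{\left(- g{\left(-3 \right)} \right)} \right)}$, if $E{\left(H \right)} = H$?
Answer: $125572$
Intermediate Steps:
$g{\left(J \right)} = 0$
$Y{\left(Q \right)} = 6 Q^{2}$ ($Y{\left(Q \right)} = 3 Q \left(Q + Q\right) = 3 Q 2 Q = 3 \cdot 2 Q^{2} = 6 Q^{2}$)
$125572 + E{\left(Y{\left(- g{\left(-3 \right)} \right)} \right)} = 125572 + 6 \left(\left(-1\right) 0\right)^{2} = 125572 + 6 \cdot 0^{2} = 125572 + 6 \cdot 0 = 125572 + 0 = 125572$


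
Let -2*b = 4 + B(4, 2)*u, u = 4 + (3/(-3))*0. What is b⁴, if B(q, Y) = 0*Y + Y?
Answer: 1296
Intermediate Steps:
B(q, Y) = Y (B(q, Y) = 0 + Y = Y)
u = 4 (u = 4 + (3*(-⅓))*0 = 4 - 1*0 = 4 + 0 = 4)
b = -6 (b = -(4 + 2*4)/2 = -(4 + 8)/2 = -½*12 = -6)
b⁴ = (-6)⁴ = 1296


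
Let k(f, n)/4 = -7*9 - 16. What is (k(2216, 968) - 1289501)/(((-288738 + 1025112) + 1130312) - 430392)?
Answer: -1289817/1436294 ≈ -0.89802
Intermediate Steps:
k(f, n) = -316 (k(f, n) = 4*(-7*9 - 16) = 4*(-63 - 16) = 4*(-79) = -316)
(k(2216, 968) - 1289501)/(((-288738 + 1025112) + 1130312) - 430392) = (-316 - 1289501)/(((-288738 + 1025112) + 1130312) - 430392) = -1289817/((736374 + 1130312) - 430392) = -1289817/(1866686 - 430392) = -1289817/1436294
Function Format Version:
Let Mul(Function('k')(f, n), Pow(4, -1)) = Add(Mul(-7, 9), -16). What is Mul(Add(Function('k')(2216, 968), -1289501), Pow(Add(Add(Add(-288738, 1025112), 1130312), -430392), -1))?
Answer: Rational(-1289817, 1436294) ≈ -0.89802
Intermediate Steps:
Function('k')(f, n) = -316 (Function('k')(f, n) = Mul(4, Add(Mul(-7, 9), -16)) = Mul(4, Add(-63, -16)) = Mul(4, -79) = -316)
Mul(Add(Function('k')(2216, 968), -1289501), Pow(Add(Add(Add(-288738, 1025112), 1130312), -430392), -1)) = Mul(Add(-316, -1289501), Pow(Add(Add(Add(-288738, 1025112), 1130312), -430392), -1)) = Mul(-1289817, Pow(Add(Add(736374, 1130312), -430392), -1)) = Mul(-1289817, Pow(Add(1866686, -430392), -1)) = Mul(-1289817, Pow(1436294, -1)) = Mul(-1289817, Rational(1, 1436294)) = Rational(-1289817, 1436294)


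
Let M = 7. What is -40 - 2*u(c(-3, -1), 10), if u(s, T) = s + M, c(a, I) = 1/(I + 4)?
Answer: -164/3 ≈ -54.667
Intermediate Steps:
c(a, I) = 1/(4 + I)
u(s, T) = 7 + s (u(s, T) = s + 7 = 7 + s)
-40 - 2*u(c(-3, -1), 10) = -40 - 2*(7 + 1/(4 - 1)) = -40 - 2*(7 + 1/3) = -40 - 2*(7 + ⅓) = -40 - 2*22/3 = -40 - 44/3 = -164/3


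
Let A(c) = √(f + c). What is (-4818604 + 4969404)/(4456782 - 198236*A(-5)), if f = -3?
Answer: 168020681400/5044321472273 + 14946994400*I*√2/5044321472273 ≈ 0.033309 + 0.0041905*I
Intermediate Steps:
A(c) = √(-3 + c)
(-4818604 + 4969404)/(4456782 - 198236*A(-5)) = (-4818604 + 4969404)/(4456782 - 198236*√(-3 - 5)) = 150800/(4456782 - 396472*I*√2)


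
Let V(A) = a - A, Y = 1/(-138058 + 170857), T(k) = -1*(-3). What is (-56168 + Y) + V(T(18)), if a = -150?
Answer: -1847272478/32799 ≈ -56321.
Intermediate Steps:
T(k) = 3
Y = 1/32799 ≈ 3.0489e-5
V(A) = -150 - A
(-56168 + Y) + V(T(18)) = (-56168 + 1/32799) + (-150 - 1*3) = -1842254231/32799 + (-150 - 3) = -1842254231/32799 - 153 = -1847272478/32799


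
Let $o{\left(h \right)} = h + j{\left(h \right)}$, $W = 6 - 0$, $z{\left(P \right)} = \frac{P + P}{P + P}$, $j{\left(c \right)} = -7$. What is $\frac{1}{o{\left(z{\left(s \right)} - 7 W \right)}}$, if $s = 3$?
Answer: $- \frac{1}{48} \approx -0.020833$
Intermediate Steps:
$z{\left(P \right)} = 1$ ($z{\left(P \right)} = \frac{2 P}{2 P} = 2 P \frac{1}{2 P} = 1$)
$W = 6$ ($W = 6 + 0 = 6$)
$o{\left(h \right)} = -7 + h$ ($o{\left(h \right)} = h - 7 = -7 + h$)
$\frac{1}{o{\left(z{\left(s \right)} - 7 W \right)}} = \frac{1}{-7 + \left(1 - 42\right)} = \frac{1}{-7 - 41} = \frac{1}{-48} = - \frac{1}{48}$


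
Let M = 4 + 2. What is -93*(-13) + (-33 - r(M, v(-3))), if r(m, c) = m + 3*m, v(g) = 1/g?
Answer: 1152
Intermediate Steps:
M = 6
v(g) = 1/g
r(m, c) = 4*m
-93*(-13) + (-33 - r(M, v(-3))) = -93*(-13) + (-33 - 4*6) = 1209 + (-33 - 1*24) = 1209 + (-33 - 24) = 1209 - 57 = 1152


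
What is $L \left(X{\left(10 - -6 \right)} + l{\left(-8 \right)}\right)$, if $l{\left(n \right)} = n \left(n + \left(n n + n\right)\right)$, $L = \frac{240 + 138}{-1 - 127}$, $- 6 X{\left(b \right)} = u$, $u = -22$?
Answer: $\frac{71883}{64} \approx 1123.2$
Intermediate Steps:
$X{\left(b \right)} = \frac{11}{3}$ ($X{\left(b \right)} = \left(- \frac{1}{6}\right) \left(-22\right) = \frac{11}{3}$)
$L = - \frac{189}{64}$ ($L = \frac{378}{-128} = 378 \left(- \frac{1}{128}\right) = - \frac{189}{64} \approx -2.9531$)
$l{\left(n \right)} = n \left(n^{2} + 2 n\right)$ ($l{\left(n \right)} = n \left(n + \left(n^{2} + n\right)\right) = n \left(n + \left(n + n^{2}\right)\right) = n \left(n^{2} + 2 n\right)$)
$L \left(X{\left(10 - -6 \right)} + l{\left(-8 \right)}\right) = - \frac{189 \left(\frac{11}{3} + \left(-8\right)^{2} \left(2 - 8\right)\right)}{64} = - \frac{189 \left(\frac{11}{3} + 64 \left(-6\right)\right)}{64} = - \frac{189 \left(\frac{11}{3} - 384\right)}{64} = \left(- \frac{189}{64}\right) \left(- \frac{1141}{3}\right) = \frac{71883}{64}$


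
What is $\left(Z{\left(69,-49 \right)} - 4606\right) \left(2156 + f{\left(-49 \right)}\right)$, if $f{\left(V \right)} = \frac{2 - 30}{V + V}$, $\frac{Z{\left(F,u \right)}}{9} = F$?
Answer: $- \frac{60149590}{7} \approx -8.5928 \cdot 10^{6}$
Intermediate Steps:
$Z{\left(F,u \right)} = 9 F$
$f{\left(V \right)} = - \frac{14}{V}$ ($f{\left(V \right)} = - \frac{28}{2 V} = - 28 \frac{1}{2 V} = - \frac{14}{V}$)
$\left(Z{\left(69,-49 \right)} - 4606\right) \left(2156 + f{\left(-49 \right)}\right) = \left(9 \cdot 69 - 4606\right) \left(2156 - \frac{14}{-49}\right) = \left(621 - 4606\right) \left(2156 - - \frac{2}{7}\right) = - 3985 \left(2156 + \frac{2}{7}\right) = \left(-3985\right) \frac{15094}{7} = - \frac{60149590}{7}$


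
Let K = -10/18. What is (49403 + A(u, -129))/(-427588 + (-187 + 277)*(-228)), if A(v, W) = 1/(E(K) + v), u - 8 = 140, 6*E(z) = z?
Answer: -394581815/3579038596 ≈ -0.11025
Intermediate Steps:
K = -5/9 (K = -10*1/18 = -5/9 ≈ -0.55556)
E(z) = z/6
u = 148 (u = 8 + 140 = 148)
A(v, W) = 1/(-5/54 + v) (A(v, W) = 1/((⅙)*(-5/9) + v) = 1/(-5/54 + v))
(49403 + A(u, -129))/(-427588 + (-187 + 277)*(-228)) = (49403 + 54/(-5 + 54*148))/(-427588 + (-187 + 277)*(-228)) = (49403 + 54/(-5 + 7992))/(-427588 + 90*(-228)) = (49403 + 54/7987)/(-427588 - 20520) = (49403 + 54*(1/7987))/(-448108) = (49403 + 54/7987)*(-1/448108) = (394581815/7987)*(-1/448108) = -394581815/3579038596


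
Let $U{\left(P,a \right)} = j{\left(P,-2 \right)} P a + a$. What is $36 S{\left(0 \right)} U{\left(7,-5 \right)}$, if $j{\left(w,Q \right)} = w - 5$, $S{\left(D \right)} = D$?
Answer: $0$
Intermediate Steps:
$j{\left(w,Q \right)} = -5 + w$
$U{\left(P,a \right)} = a + P a \left(-5 + P\right)$ ($U{\left(P,a \right)} = \left(-5 + P\right) P a + a = P \left(-5 + P\right) a + a = P a \left(-5 + P\right) + a = a + P a \left(-5 + P\right)$)
$36 S{\left(0 \right)} U{\left(7,-5 \right)} = 36 \cdot 0 \left(- 5 \left(1 + 7 \left(-5 + 7\right)\right)\right) = 0 \left(- 5 \left(1 + 7 \cdot 2\right)\right) = 0 \left(- 5 \left(1 + 14\right)\right) = 0 \left(\left(-5\right) 15\right) = 0 \left(-75\right) = 0$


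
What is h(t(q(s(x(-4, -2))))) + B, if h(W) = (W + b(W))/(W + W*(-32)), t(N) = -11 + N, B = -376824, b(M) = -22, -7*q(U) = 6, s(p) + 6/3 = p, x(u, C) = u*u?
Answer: -969568389/2573 ≈ -3.7682e+5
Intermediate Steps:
x(u, C) = u²
s(p) = -2 + p
q(U) = -6/7 (q(U) = -⅐*6 = -6/7)
h(W) = -(-22 + W)/(31*W) (h(W) = (W - 22)/(W + W*(-32)) = (-22 + W)/(W - 32*W) = (-22 + W)/((-31*W)) = (-22 + W)*(-1/(31*W)) = -(-22 + W)/(31*W))
h(t(q(s(x(-4, -2))))) + B = (22 - (-11 - 6/7))/(31*(-11 - 6/7)) - 376824 = (22 - 1*(-83/7))/(31*(-83/7)) - 376824 = (1/31)*(-7/83)*(22 + 83/7) - 376824 = (1/31)*(-7/83)*(237/7) - 376824 = -237/2573 - 376824 = -969568389/2573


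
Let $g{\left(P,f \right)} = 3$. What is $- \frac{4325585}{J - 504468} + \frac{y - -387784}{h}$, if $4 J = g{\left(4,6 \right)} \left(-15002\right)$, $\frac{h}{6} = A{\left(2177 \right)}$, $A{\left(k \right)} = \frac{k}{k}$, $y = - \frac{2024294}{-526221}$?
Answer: $\frac{35084155292154397}{542764862019} \approx 64640.0$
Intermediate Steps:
$y = \frac{2024294}{526221}$ ($y = \left(-2024294\right) \left(- \frac{1}{526221}\right) = \frac{2024294}{526221} \approx 3.8469$)
$A{\left(k \right)} = 1$
$h = 6$ ($h = 6 \cdot 1 = 6$)
$J = - \frac{22503}{2}$ ($J = \frac{3 \left(-15002\right)}{4} = \frac{1}{4} \left(-45006\right) = - \frac{22503}{2} \approx -11252.0$)
$- \frac{4325585}{J - 504468} + \frac{y - -387784}{h} = - \frac{4325585}{- \frac{22503}{2} - 504468} + \frac{\frac{2024294}{526221} - -387784}{6} = - \frac{4325585}{- \frac{1031439}{2}} + \left(\frac{2024294}{526221} + 387784\right) \frac{1}{6} = \left(-4325585\right) \left(- \frac{2}{1031439}\right) + \frac{204062108558}{526221} \cdot \frac{1}{6} = \frac{8651170}{1031439} + \frac{102031054279}{1578663} = \frac{35084155292154397}{542764862019}$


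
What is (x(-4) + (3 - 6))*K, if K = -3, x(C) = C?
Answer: 21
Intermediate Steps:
(x(-4) + (3 - 6))*K = (-4 + (3 - 6))*(-3) = (-4 - 3)*(-3) = -7*(-3) = 21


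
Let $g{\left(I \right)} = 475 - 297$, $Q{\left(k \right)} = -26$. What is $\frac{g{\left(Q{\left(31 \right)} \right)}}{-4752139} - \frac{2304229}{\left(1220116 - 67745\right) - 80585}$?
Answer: $- \frac{10950207273739}{5093276050254} \approx -2.1499$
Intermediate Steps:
$g{\left(I \right)} = 178$ ($g{\left(I \right)} = 475 - 297 = 178$)
$\frac{g{\left(Q{\left(31 \right)} \right)}}{-4752139} - \frac{2304229}{\left(1220116 - 67745\right) - 80585} = \frac{178}{-4752139} - \frac{2304229}{\left(1220116 - 67745\right) - 80585} = 178 \left(- \frac{1}{4752139}\right) - \frac{2304229}{1152371 - 80585} = - \frac{178}{4752139} - \frac{2304229}{1071786} = - \frac{10950207273739}{5093276050254}$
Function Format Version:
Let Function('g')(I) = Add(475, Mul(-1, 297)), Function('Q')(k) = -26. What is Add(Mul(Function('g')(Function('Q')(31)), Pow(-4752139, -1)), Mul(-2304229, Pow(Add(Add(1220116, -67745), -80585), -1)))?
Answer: Rational(-10950207273739, 5093276050254) ≈ -2.1499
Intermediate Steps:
Function('g')(I) = 178 (Function('g')(I) = Add(475, -297) = 178)
Add(Mul(Function('g')(Function('Q')(31)), Pow(-4752139, -1)), Mul(-2304229, Pow(Add(Add(1220116, -67745), -80585), -1))) = Add(Mul(178, Pow(-4752139, -1)), Mul(-2304229, Pow(Add(Add(1220116, -67745), -80585), -1))) = Add(Mul(178, Rational(-1, 4752139)), Mul(-2304229, Pow(Add(1152371, -80585), -1))) = Add(Rational(-178, 4752139), Mul(-2304229, Pow(1071786, -1))) = Add(Rational(-178, 4752139), Mul(-2304229, Rational(1, 1071786))) = Add(Rational(-178, 4752139), Rational(-2304229, 1071786)) = Rational(-10950207273739, 5093276050254)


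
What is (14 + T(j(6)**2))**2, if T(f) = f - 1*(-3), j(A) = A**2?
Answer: 1723969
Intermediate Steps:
T(f) = 3 + f (T(f) = f + 3 = 3 + f)
(14 + T(j(6)**2))**2 = (14 + (3 + (6**2)**2))**2 = (14 + (3 + 36**2))**2 = (14 + (3 + 1296))**2 = (14 + 1299)**2 = 1313**2 = 1723969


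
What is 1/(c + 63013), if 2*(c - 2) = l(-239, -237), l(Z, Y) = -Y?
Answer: 2/126267 ≈ 1.5839e-5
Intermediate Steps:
c = 241/2 (c = 2 + (-1*(-237))/2 = 2 + (1/2)*237 = 2 + 237/2 = 241/2 ≈ 120.50)
1/(c + 63013) = 1/(241/2 + 63013) = 1/(126267/2) = 2/126267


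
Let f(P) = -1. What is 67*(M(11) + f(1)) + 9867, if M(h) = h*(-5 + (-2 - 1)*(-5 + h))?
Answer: -7151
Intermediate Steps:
M(h) = h*(10 - 3*h) (M(h) = h*(-5 - 3*(-5 + h)) = h*(-5 + (15 - 3*h)) = h*(10 - 3*h))
67*(M(11) + f(1)) + 9867 = 67*(11*(10 - 3*11) - 1) + 9867 = 67*(11*(10 - 33) - 1) + 9867 = 67*(11*(-23) - 1) + 9867 = 67*(-253 - 1) + 9867 = 67*(-254) + 9867 = -17018 + 9867 = -7151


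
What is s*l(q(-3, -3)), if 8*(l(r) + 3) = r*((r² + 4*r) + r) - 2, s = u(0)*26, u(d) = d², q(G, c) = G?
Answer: 0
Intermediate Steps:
s = 0 (s = 0²*26 = 0*26 = 0)
l(r) = -13/4 + r*(r² + 5*r)/8 (l(r) = -3 + (r*((r² + 4*r) + r) - 2)/8 = -3 + (r*(r² + 5*r) - 2)/8 = -3 + (-2 + r*(r² + 5*r))/8 = -3 + (-¼ + r*(r² + 5*r)/8) = -13/4 + r*(r² + 5*r)/8)
s*l(q(-3, -3)) = 0*(-13/4 + (⅛)*(-3)³ + (5/8)*(-3)²) = 0*(-13/4 + (⅛)*(-27) + (5/8)*9) = 0*(-13/4 - 27/8 + 45/8) = 0*(-1) = 0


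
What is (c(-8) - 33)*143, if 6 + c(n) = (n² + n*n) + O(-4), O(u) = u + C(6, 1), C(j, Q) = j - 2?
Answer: 12727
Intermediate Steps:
C(j, Q) = -2 + j
O(u) = 4 + u (O(u) = u + (-2 + 6) = u + 4 = 4 + u)
c(n) = -6 + 2*n² (c(n) = -6 + ((n² + n*n) + (4 - 4)) = -6 + ((n² + n²) + 0) = -6 + (2*n² + 0) = -6 + 2*n²)
(c(-8) - 33)*143 = ((-6 + 2*(-8)²) - 33)*143 = ((-6 + 2*64) - 33)*143 = ((-6 + 128) - 33)*143 = (122 - 33)*143 = 89*143 = 12727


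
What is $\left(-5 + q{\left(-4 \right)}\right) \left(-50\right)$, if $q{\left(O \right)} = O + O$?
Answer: $650$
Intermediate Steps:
$q{\left(O \right)} = 2 O$
$\left(-5 + q{\left(-4 \right)}\right) \left(-50\right) = \left(-5 + 2 \left(-4\right)\right) \left(-50\right) = \left(-5 - 8\right) \left(-50\right) = \left(-13\right) \left(-50\right) = 650$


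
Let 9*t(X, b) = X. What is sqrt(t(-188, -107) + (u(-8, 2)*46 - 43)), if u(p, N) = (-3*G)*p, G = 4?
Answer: sqrt(39169)/3 ≈ 65.971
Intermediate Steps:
t(X, b) = X/9
u(p, N) = -12*p (u(p, N) = (-3*4)*p = -12*p)
sqrt(t(-188, -107) + (u(-8, 2)*46 - 43)) = sqrt((1/9)*(-188) + (-12*(-8)*46 - 43)) = sqrt(-188/9 + (96*46 - 43)) = sqrt(-188/9 + (4416 - 43)) = sqrt(-188/9 + 4373) = sqrt(39169/9) = sqrt(39169)/3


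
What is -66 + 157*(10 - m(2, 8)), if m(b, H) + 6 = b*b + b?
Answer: 1504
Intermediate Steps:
m(b, H) = -6 + b + b**2 (m(b, H) = -6 + (b*b + b) = -6 + (b**2 + b) = -6 + (b + b**2) = -6 + b + b**2)
-66 + 157*(10 - m(2, 8)) = -66 + 157*(10 - (-6 + 2 + 2**2)) = -66 + 157*(10 - (-6 + 2 + 4)) = -66 + 157*(10 - 1*0) = -66 + 157*(10 + 0) = -66 + 157*10 = -66 + 1570 = 1504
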